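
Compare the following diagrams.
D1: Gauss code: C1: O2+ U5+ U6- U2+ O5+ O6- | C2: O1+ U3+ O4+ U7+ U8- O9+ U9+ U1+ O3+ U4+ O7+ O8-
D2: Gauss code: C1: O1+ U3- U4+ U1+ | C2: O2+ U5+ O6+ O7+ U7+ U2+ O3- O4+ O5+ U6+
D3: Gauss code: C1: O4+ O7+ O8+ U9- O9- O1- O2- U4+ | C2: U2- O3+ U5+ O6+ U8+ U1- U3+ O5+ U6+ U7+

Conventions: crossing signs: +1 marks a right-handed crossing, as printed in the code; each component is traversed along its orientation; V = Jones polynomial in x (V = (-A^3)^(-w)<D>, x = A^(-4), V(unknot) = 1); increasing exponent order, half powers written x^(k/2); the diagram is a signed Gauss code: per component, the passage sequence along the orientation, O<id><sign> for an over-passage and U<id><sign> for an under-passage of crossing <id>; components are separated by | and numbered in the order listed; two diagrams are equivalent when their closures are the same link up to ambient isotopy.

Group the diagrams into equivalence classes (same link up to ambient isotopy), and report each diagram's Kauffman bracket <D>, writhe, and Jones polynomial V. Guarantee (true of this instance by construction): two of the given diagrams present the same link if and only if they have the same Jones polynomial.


grouping into links: {D1, D2, D3}
V(D1) = -x^(1/2) - x^(3/2) - x^(5/2) + x^(9/2)  (w +5, c 9, <D> = -A^-3 + A^5 + A^9 + A^13)
V(D2) = -x^(1/2) - x^(3/2) - x^(5/2) + x^(9/2)  (w +5, c 7, <D> = -A^-3 + A^5 + A^9 + A^13)
V(D3) = -x^(1/2) - x^(3/2) - x^(5/2) + x^(9/2)  (w +3, c 9, <D> = -A^-9 + A^-1 + A^3 + A^7)
key observation: all 3 diagrams share one V(x), hence one class


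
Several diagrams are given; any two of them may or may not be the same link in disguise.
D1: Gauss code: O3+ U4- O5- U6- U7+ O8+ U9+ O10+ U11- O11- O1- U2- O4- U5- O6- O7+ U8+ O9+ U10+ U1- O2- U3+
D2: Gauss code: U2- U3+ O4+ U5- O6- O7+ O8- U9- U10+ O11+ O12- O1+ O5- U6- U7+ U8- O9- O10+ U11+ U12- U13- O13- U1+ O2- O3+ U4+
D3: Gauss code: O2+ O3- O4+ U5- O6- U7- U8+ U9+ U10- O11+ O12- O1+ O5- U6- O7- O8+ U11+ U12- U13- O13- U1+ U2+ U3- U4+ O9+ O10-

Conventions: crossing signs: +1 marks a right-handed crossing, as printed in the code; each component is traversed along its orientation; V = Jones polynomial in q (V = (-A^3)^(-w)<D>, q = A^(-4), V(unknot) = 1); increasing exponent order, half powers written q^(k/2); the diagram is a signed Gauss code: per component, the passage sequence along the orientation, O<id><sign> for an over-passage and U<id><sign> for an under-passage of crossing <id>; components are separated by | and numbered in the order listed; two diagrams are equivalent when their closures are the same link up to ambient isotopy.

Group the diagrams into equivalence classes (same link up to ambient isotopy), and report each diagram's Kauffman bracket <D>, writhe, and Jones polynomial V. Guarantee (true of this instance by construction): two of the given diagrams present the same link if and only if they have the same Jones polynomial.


classes: {D1, D2, D3}
V(D1) = 1  [11 crossings, <D> = -A^-3, w = -1]
V(D2) = 1  (w -1, c 13, <D> = -A^-3)
V(D3) = 1  (w -1, c 13, <D> = -A^-3)
insight: all 3 diagrams share one V(q), hence one class


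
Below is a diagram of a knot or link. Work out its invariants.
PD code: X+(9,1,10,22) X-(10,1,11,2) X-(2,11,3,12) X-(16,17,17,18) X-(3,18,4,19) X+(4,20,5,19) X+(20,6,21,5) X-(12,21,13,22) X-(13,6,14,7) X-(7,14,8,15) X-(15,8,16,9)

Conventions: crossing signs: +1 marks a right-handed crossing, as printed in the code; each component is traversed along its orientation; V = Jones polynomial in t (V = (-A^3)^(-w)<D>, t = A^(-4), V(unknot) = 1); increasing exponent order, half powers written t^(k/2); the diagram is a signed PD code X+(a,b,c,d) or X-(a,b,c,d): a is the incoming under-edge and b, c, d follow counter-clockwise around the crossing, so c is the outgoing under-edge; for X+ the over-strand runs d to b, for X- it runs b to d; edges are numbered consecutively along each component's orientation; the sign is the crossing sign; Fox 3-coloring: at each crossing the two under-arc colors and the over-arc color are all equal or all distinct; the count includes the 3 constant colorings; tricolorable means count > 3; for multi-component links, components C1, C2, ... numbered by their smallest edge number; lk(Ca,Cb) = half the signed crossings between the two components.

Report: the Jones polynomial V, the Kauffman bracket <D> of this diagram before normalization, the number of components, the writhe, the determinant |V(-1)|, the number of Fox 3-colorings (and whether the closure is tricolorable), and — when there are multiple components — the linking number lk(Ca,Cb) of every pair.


V(t) = -t^-6 + t^-5 - t^-4 + 2t^-3 - t^-2 + t^-1
bracket: -A^-11 + A^-7 - 2A^-3 + A - A^5 + A^9, w = -5
1 component, writhe -5, over 11 crossings
det 7, colorings 3 of 3^11 — not tricolorable
observation: w = -5 shifts under R1 moves; the (-A^3)^(5) factor cancels that in V


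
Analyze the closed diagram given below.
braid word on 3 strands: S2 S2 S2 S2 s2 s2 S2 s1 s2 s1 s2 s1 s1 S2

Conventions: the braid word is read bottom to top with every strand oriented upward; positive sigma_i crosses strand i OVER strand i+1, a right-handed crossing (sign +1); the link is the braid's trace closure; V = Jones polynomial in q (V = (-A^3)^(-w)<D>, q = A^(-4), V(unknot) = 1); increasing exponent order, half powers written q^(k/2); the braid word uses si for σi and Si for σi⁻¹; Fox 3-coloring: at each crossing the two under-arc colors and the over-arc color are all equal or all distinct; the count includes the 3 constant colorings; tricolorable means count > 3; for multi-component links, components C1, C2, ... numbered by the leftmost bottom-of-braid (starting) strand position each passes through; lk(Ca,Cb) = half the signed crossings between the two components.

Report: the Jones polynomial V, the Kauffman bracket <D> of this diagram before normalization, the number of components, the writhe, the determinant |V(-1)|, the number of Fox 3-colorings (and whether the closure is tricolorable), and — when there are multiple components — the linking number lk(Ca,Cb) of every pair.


V(q) = -q^-1 + 2 - q + 2q^2 - q^3 + q^4 - q^5
bracket: -A^-14 + A^-10 - A^-6 + 2A^-2 - A^2 + 2A^6 - A^10, w = +2
1 component, writhe +2, over 14 crossings
det 9, colorings 9 of 3^14 — tricolorable
observation: free reduction leaves σ2⁻¹ σ2⁻¹ σ2⁻¹ σ1 σ2 σ1 σ2 σ1 σ1 σ2⁻¹ of the original 14 letters


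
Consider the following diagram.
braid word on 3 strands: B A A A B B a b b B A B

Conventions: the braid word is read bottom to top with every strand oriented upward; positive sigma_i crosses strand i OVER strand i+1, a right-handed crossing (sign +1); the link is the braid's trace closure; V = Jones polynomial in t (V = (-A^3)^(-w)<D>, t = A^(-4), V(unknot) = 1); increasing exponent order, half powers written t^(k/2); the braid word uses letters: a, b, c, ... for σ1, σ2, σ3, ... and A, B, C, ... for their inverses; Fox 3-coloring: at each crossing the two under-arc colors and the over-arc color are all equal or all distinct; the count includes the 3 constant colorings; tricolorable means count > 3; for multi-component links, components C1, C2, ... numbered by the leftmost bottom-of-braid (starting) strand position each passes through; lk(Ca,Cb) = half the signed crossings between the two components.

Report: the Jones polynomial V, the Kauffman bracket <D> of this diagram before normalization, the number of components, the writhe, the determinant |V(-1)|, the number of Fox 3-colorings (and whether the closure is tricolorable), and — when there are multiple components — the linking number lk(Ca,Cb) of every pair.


V = -t^-9 + 2t^-8 - 3t^-7 + 3t^-6 - 3t^-5 + 3t^-4 - t^-3 + t^-2
<D> = A^-10 - A^-6 + 3A^-2 - 3A^2 + 3A^6 - 3A^10 + 2A^14 - A^18 (w = -6)
1 component over 12 crossings, w = -6
3 Fox colorings among 3^12, |V(-1)| = 17: not tricolorable
why: V spans 7 powers of t: at least 7 crossings in any diagram


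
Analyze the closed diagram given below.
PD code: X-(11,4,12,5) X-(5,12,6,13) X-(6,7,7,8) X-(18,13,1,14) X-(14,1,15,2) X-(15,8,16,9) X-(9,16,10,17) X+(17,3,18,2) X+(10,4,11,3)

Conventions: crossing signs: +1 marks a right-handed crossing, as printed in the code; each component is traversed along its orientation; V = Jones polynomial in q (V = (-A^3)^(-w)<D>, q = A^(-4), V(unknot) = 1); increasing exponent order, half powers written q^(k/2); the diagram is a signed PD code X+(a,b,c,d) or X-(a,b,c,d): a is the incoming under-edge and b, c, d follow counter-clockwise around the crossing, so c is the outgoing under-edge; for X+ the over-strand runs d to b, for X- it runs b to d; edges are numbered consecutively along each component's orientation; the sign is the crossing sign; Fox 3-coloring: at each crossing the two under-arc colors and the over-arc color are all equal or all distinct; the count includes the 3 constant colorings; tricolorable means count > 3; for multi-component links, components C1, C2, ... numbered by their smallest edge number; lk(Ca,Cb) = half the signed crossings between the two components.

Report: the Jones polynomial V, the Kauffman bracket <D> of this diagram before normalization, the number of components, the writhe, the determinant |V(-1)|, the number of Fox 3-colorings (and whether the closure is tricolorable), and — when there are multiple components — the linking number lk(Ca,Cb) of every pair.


V(q) = -q^-6 + q^-5 - q^-4 + 2q^-3 - q^-2 + q^-1
bracket: -A^-11 + A^-7 - 2A^-3 + A - A^5 + A^9, w = -5
1 component, writhe -5, over 9 crossings
det 7, colorings 3 of 3^9 — not tricolorable
observation: |V(-1)| = 7: so not tricolorable, since 3 does not divide 7


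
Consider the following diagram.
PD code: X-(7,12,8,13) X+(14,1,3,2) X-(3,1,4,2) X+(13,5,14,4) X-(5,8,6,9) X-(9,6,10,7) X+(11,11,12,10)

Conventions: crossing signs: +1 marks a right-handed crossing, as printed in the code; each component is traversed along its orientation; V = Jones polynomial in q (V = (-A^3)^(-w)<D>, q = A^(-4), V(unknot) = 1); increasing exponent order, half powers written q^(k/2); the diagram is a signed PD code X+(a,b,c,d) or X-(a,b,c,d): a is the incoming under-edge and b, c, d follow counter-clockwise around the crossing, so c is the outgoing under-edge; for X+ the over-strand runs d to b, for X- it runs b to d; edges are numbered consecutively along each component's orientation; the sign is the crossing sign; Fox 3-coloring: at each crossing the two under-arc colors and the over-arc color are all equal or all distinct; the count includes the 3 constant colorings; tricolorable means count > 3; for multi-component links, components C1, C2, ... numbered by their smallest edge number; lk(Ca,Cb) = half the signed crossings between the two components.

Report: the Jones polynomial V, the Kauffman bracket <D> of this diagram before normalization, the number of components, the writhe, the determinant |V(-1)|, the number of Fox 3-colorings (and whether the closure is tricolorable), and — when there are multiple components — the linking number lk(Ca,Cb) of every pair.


V(q) = q^(-9/2) - q^(-5/2) - q^(-3/2) - q^(-1/2)
bracket: A^-1 + A^3 + A^7 - A^15, w = -1
2 components, writhe -1, over 7 crossings
lk(C1,C2) = 0
det 0, colorings 27 of 3^8 — tricolorable
observation: w = -1 (over 7 crossings) is diagram-only; (-A^3)^(1) removes it from V


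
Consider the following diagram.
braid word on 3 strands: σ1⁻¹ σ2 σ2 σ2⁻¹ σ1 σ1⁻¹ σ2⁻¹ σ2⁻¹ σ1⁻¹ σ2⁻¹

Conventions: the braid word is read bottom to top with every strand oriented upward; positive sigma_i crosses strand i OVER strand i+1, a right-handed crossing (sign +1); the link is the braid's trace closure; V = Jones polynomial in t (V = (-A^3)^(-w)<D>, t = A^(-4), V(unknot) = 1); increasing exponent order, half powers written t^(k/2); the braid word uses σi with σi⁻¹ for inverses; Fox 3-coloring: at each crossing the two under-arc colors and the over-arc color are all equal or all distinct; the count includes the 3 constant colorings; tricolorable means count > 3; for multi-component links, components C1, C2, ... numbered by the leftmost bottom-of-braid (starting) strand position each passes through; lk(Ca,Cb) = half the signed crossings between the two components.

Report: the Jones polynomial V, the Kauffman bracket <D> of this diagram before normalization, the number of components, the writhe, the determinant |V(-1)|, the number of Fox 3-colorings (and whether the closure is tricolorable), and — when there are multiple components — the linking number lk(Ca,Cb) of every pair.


Jones polynomial: V(t) = -t^-4 + t^-3 + t^-1
<D> = A^-8 + 1 - A^4; writhe -4
components 1, writhe -4 (10 crossings)
3-colorings: 9 of 3^10, det 3 — tricolorable
note: w = -4 shifts under R1 moves; the (-A^3)^(4) factor cancels that in V


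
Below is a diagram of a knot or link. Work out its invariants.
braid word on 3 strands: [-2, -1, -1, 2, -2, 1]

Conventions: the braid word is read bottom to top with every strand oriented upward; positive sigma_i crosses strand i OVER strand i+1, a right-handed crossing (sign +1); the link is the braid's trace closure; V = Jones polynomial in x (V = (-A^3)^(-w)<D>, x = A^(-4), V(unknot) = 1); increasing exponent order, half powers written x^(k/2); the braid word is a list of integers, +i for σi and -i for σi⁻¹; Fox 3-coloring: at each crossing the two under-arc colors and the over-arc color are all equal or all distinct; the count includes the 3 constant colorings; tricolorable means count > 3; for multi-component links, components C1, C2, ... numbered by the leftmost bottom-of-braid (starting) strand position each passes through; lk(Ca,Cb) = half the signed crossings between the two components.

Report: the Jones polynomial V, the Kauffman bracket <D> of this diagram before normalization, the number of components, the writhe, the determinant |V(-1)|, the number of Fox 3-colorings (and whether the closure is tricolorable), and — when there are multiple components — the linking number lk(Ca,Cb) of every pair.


Jones polynomial: V(x) = 1
<D> = A^-6; writhe -2
components 1, writhe -2 (6 crossings)
3-colorings: 3 of 3^6, det 1 — not tricolorable
note: the word shrinks to σ2⁻¹ σ1⁻¹ after cancelling


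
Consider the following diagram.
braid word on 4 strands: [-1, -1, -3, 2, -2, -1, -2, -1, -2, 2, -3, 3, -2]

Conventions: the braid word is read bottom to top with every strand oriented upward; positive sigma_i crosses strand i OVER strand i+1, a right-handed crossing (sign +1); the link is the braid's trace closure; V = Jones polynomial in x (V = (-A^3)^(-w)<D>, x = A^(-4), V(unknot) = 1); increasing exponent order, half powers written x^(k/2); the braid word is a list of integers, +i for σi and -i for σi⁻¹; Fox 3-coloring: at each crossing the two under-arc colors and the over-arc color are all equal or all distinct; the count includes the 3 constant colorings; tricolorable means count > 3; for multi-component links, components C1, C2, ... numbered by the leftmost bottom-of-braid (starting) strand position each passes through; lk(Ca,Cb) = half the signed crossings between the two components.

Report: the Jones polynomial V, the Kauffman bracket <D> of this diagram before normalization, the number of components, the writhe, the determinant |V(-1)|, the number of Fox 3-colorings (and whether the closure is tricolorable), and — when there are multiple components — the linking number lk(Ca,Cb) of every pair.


Jones polynomial: V(x) = -x^-7 + x^-6 - x^-5 + x^-4 + x^-2
<D> = -A^-13 - A^-5 + A^-1 - A^3 + A^7; writhe -7
components 1, writhe -7 (13 crossings)
3-colorings: 3 of 3^13, det 5 — not tricolorable
note: w = -7 (over 13 crossings) is diagram-only; (-A^3)^(7) removes it from V


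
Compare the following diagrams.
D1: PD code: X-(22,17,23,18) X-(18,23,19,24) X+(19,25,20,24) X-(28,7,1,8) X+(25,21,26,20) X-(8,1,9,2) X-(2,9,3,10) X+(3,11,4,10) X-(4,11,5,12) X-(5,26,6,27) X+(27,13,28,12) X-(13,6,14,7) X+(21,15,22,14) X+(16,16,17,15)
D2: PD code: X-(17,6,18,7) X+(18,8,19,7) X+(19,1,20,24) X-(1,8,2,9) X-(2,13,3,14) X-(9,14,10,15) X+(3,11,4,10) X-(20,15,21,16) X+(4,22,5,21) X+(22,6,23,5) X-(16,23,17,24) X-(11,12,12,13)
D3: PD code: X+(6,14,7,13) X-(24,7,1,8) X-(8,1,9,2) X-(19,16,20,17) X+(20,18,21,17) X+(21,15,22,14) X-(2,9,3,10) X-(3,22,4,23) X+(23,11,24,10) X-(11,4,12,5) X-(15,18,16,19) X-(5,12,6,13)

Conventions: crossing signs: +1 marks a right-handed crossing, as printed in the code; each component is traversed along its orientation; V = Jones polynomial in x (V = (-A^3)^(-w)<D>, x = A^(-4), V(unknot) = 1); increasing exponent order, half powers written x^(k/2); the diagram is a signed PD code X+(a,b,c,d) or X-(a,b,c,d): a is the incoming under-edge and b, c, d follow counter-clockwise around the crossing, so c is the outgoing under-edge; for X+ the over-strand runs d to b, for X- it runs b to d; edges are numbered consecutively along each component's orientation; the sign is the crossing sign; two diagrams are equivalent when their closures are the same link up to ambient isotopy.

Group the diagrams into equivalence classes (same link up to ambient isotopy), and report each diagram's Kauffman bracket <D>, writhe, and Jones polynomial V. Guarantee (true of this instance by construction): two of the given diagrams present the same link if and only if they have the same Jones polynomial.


grouping into links: {D1, D3} | {D2}
V(D1) = -x^-6 + x^-5 - x^-4 + 2x^-3 - x^-2 + x^-1  (w -2, c 14, <D> = A^-2 - A^2 + 2A^6 - A^10 + A^14 - A^18)
D2 (bracket A^-6; 12 crossings at w = -2): V = 1
V(D3) = -x^-6 + x^-5 - x^-4 + 2x^-3 - x^-2 + x^-1  (w -4, c 12, <D> = A^-8 - A^-4 + 2 - A^4 + A^8 - A^12)
key observation: comparing 3 Jones polynomials yields 2 groups


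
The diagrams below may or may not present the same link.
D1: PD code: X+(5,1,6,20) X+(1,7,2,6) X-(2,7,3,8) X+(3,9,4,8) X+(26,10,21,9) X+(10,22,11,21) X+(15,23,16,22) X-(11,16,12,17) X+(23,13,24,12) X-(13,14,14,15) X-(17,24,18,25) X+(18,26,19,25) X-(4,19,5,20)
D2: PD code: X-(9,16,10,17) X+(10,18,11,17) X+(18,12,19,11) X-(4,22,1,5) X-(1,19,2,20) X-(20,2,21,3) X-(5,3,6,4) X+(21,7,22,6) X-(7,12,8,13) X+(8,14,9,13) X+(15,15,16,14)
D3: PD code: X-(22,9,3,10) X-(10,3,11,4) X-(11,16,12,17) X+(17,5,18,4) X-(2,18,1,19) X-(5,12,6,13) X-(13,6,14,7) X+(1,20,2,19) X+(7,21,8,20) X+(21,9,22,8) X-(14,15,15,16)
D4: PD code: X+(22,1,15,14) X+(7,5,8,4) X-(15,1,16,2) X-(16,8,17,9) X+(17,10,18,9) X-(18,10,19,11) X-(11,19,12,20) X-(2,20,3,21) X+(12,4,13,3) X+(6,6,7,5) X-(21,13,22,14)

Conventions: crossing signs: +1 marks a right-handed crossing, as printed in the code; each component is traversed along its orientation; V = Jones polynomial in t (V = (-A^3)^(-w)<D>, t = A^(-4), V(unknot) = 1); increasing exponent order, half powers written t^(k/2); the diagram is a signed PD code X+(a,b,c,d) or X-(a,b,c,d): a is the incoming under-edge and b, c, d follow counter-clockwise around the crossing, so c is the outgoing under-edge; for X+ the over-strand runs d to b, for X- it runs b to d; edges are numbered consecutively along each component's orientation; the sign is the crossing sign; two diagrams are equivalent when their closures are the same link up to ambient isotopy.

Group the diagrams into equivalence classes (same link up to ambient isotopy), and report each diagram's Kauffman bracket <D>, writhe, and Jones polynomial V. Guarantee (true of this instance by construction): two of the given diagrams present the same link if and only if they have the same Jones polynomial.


classes: {D1} | {D2, D4} | {D3}
V(D1) = -t^(1/2) + t^(3/2) - t^(5/2) - t^(9/2)  [13 crossings, <D> = A^-9 + A^-1 - A^3 + A^7, w = +3]
V(D2) = -t^(-9/2) - t^(-5/2) + t^(-3/2) - t^(-1/2)  [11 crossings, <D> = A^-1 - A^3 + A^7 + A^15, w = -1]
D3 (bracket A^-7 + A^-3 + A - A^9; 11 crossings at w = -3): V = t^(-9/2) - t^(-5/2) - t^(-3/2) - t^(-1/2)
V(D4) = -t^(-9/2) - t^(-5/2) + t^(-3/2) - t^(-1/2)  (w -1, c 11, <D> = A^-1 - A^3 + A^7 + A^15)
note: 3 classes among 4 diagrams; unequal V(t) rules out equality


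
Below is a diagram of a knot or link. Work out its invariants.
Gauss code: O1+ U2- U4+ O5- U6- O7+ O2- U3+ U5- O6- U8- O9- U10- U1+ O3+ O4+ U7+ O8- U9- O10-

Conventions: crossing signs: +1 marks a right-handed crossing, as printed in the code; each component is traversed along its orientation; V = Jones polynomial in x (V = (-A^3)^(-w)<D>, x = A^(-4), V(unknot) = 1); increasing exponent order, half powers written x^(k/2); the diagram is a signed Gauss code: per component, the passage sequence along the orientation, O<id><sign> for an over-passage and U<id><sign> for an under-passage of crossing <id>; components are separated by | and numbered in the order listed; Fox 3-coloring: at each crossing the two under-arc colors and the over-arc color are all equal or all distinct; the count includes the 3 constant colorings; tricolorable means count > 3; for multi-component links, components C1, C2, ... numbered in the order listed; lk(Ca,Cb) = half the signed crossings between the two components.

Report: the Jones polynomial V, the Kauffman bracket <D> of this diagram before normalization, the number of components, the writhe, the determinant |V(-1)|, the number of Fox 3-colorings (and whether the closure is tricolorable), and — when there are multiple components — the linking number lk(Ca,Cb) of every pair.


Jones polynomial: V(x) = x^-5 - 2x^-4 + 2x^-3 - 2x^-2 + 2x^-1 - 1 + x
<D> = A^-10 - A^-6 + 2A^-2 - 2A^2 + 2A^6 - 2A^10 + A^14; writhe -2
components 1, writhe -2 (10 crossings)
3-colorings: 3 of 3^10, det 11 — not tricolorable
note: w = -2 shifts under R1 moves; the (-A^3)^(2) factor cancels that in V


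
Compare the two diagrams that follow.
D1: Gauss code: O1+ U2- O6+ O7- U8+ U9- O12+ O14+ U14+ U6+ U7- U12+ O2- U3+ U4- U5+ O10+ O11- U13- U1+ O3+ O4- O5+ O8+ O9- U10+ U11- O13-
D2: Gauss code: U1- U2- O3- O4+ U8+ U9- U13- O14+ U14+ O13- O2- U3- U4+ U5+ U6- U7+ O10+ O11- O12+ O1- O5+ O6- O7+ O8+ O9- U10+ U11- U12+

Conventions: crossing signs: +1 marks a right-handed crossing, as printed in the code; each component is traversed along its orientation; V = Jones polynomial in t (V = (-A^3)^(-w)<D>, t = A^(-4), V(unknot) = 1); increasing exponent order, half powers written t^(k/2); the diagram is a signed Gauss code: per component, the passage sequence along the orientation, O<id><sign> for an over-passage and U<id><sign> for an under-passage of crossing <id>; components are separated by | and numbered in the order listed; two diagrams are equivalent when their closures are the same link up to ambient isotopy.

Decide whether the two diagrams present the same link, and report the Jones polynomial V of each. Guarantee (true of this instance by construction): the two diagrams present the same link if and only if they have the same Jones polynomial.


same link: yes
V(D1) = 1  [14 crossings, <D> = A^6, w = +2]
D2 (bracket 1; 14 crossings at w = 0): V = 1
note: one V(t) for all 2 diagrams — one class (guaranteed)


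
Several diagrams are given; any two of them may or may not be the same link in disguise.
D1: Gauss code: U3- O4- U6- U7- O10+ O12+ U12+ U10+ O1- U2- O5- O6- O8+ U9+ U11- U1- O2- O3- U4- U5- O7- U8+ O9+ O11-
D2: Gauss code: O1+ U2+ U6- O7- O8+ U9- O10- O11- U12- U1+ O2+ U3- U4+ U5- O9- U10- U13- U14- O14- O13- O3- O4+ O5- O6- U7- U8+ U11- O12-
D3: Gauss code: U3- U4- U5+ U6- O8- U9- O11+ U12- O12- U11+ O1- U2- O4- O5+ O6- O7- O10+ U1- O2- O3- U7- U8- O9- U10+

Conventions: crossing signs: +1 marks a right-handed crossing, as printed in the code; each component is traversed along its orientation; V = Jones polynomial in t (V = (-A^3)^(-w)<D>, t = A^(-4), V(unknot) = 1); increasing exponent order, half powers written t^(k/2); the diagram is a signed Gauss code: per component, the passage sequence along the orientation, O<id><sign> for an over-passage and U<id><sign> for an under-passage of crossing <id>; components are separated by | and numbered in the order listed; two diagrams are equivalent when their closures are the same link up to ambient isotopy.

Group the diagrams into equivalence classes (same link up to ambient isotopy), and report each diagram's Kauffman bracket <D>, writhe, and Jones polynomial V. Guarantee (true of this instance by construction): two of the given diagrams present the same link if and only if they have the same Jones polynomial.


equivalence classes: {D1, D3} | {D2}
D1 (bracket A^-4 + 2A^4 - 2A^8 + A^12 - 2A^16 + A^20; 12 crossings at w = -4): V = t^-8 - 2t^-7 + t^-6 - 2t^-5 + 2t^-4 + t^-2
V(D2) = -t^-4 + t^-3 + t^-1  (w -6, c 14, <D> = A^-14 + A^-6 - A^-2)
V(D3) = t^-8 - 2t^-7 + t^-6 - 2t^-5 + 2t^-4 + t^-2  [12 crossings, <D> = A^-10 + 2A^-2 - 2A^2 + A^6 - 2A^10 + A^14, w = -6]
key observation: 2 classes among 3 diagrams; unequal V(t) rules out equality


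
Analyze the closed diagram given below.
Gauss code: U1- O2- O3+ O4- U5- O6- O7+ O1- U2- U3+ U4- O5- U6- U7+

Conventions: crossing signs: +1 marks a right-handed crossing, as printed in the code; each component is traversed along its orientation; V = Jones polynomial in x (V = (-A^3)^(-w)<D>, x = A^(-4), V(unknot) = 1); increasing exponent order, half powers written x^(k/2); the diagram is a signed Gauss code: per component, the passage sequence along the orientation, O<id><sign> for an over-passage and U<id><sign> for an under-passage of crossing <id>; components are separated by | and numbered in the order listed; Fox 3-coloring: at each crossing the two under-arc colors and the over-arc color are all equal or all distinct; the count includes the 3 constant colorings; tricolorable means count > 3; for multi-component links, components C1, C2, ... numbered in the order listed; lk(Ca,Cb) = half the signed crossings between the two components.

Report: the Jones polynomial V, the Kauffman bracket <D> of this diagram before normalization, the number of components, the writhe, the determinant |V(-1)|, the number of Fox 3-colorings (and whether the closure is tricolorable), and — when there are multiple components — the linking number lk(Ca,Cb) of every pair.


V(x) = -x^-4 + x^-3 + x^-1
bracket: -A^-5 - A^3 + A^7, w = -3
1 component, writhe -3, over 7 crossings
det 3, colorings 9 of 3^7 — tricolorable
observation: the span of V is 3, forcing >= 3 crossings in any diagram


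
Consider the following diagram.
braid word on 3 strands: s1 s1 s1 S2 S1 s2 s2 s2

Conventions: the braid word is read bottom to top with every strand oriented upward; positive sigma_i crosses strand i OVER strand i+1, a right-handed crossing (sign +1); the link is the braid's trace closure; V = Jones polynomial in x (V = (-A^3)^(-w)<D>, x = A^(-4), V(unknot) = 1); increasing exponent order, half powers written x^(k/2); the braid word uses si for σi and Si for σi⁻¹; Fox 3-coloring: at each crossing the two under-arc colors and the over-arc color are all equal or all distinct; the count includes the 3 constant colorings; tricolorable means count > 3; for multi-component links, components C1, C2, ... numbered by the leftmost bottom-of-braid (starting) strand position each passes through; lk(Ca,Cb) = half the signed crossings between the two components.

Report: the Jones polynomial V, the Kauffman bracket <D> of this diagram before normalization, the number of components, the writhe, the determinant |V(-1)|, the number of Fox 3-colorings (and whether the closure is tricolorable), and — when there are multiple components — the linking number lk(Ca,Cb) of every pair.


V = x^2 + x^4 - x^5 + x^6 - x^7
<D> = -A^-16 + A^-12 - A^-8 + A^-4 + A^4 (w = +4)
1 component over 8 crossings, w = +4
3 Fox colorings among 3^8, |V(-1)| = 5: not tricolorable
why: V spans 5 powers of x: at least 5 crossings in any diagram


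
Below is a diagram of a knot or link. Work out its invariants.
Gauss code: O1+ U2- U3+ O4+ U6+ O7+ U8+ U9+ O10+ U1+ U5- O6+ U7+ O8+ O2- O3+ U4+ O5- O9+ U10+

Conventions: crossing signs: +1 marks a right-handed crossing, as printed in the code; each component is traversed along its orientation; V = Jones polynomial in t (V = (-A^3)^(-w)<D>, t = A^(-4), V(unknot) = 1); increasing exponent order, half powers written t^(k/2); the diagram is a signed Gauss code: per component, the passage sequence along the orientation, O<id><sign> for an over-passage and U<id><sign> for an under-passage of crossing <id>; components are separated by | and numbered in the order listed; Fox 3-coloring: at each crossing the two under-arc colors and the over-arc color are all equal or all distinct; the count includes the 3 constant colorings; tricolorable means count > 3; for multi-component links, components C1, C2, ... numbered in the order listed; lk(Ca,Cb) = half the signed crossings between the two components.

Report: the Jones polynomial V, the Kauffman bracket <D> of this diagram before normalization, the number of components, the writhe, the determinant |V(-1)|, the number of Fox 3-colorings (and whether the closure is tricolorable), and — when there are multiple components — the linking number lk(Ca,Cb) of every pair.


V = t^2 - t^3 + 3t^4 - 3t^5 + 3t^6 - 3t^7 + 2t^8 - t^9
<D> = -A^-18 + 2A^-14 - 3A^-10 + 3A^-6 - 3A^-2 + 3A^2 - A^6 + A^10 (w = +6)
1 component over 10 crossings, w = +6
3 Fox colorings among 3^10, |V(-1)| = 17: not tricolorable
why: w = +6 shifts under R1 moves; the (-A^3)^(-6) factor cancels that in V


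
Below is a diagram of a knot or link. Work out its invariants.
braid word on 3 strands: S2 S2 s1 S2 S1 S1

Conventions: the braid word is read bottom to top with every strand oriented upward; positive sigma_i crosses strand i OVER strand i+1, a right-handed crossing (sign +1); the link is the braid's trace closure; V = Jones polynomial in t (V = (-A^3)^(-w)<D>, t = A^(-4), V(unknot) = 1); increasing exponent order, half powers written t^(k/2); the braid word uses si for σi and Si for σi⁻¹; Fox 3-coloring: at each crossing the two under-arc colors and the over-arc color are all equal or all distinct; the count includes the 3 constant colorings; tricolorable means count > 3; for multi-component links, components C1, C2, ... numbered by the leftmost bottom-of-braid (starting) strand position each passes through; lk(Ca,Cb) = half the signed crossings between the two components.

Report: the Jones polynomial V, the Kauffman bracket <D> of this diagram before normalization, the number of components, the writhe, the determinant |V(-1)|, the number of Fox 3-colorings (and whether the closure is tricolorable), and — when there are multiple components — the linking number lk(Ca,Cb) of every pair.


Jones polynomial: V(t) = -t^-6 + t^-5 - t^-4 + 2t^-3 - t^-2 + t^-1
<D> = A^-8 - A^-4 + 2 - A^4 + A^8 - A^12; writhe -4
components 1, writhe -4 (6 crossings)
3-colorings: 3 of 3^6, det 7 — not tricolorable
note: the span of V is 5, forcing >= 5 crossings in any diagram


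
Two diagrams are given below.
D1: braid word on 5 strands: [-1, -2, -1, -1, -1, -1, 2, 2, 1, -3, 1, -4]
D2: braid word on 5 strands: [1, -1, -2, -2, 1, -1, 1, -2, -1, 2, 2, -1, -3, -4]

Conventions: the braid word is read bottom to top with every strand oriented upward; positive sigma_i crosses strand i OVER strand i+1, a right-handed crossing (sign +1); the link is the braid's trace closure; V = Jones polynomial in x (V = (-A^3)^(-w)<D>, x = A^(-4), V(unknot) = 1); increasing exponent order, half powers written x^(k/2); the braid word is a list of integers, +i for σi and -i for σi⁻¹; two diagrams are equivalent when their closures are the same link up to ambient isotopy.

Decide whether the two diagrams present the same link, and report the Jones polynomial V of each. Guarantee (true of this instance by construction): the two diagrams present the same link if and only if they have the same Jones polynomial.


equivalent: no
D1 (bracket A^-16 - A^-12 + 2A^-8 - 2A^-4 + 2 - 2A^4 + A^8; 12 crossings at w = -4): V = x^-5 - 2x^-4 + 2x^-3 - 2x^-2 + 2x^-1 - 1 + x
V(D2) = -x^-5 + x^-4 - x^-3 + 2x^-2 - x^-1 + 2 - x  [14 crossings, <D> = -A^-16 + 2A^-12 - A^-8 + 2A^-4 - 1 + A^4 - A^8, w = -4]
observation: comparing 2 Jones polynomials yields 2 groups


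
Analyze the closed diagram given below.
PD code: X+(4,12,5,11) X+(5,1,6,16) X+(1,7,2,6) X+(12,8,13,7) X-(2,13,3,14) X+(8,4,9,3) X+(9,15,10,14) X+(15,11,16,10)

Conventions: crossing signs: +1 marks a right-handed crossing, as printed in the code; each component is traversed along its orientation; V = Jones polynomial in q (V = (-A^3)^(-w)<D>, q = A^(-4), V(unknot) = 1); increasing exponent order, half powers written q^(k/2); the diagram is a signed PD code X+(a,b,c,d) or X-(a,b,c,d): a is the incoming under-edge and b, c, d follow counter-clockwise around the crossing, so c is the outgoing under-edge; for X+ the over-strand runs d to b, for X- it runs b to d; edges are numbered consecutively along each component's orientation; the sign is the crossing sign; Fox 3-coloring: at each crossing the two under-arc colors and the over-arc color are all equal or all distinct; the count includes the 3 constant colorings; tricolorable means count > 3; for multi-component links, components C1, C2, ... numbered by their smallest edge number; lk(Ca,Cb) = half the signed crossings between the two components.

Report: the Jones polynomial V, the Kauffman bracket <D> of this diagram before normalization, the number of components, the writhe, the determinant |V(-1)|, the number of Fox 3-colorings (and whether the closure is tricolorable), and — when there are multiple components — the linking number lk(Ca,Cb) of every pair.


Jones polynomial: V(q) = q^2 + q^4 - q^5 + q^6 - q^7
<D> = -A^-10 + A^-6 - A^-2 + A^2 + A^10; writhe +6
components 1, writhe +6 (8 crossings)
3-colorings: 3 of 3^8, det 5 — not tricolorable
note: det 5 = |V(-1)|; not divisible by 3, so not tricolorable


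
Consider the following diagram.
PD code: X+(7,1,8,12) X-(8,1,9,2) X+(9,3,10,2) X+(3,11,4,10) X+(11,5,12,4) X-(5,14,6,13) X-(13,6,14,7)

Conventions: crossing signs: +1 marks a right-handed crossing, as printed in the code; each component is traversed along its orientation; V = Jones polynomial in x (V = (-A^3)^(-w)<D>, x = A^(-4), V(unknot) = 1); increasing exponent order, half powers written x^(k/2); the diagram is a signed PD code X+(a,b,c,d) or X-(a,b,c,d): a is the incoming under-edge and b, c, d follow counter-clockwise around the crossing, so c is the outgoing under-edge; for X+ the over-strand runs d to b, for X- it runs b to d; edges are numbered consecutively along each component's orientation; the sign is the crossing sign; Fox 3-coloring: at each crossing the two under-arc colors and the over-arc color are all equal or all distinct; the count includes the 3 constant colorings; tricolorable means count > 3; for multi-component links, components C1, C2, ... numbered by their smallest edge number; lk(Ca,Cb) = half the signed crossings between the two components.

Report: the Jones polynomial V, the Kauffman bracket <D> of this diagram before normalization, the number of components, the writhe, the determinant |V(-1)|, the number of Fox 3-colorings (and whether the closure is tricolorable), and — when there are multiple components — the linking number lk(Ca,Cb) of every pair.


V(x) = -x^(-3/2) - 2x^(1/2) + x^(3/2) - x^(5/2) + x^(7/2)
bracket: -A^-11 + A^-7 - A^-3 + 2A + A^9, w = +1
2 components, writhe +1, over 7 crossings
lk(C1,C2) = -1
det 6, colorings 9 of 3^7 — tricolorable
observation: det 6 = |V(-1)|; divisible by 3, so tricolorable


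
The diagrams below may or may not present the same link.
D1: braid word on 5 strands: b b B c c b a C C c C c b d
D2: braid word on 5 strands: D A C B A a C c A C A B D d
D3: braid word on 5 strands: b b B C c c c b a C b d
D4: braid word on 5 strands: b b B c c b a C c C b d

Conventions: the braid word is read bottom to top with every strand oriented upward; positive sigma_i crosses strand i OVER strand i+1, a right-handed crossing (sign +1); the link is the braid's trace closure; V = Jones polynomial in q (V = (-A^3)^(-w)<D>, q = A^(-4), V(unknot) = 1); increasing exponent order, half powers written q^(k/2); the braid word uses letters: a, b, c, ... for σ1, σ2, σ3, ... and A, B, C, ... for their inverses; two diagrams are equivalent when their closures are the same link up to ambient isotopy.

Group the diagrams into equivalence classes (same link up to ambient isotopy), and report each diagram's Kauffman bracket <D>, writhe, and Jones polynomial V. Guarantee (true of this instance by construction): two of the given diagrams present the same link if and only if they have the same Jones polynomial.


classes: {D1, D3, D4} | {D2}
V(D1) = q - q^2 + 2q^3 - q^4 + q^5 - q^6  [14 crossings, <D> = -A^-6 + A^-2 - A^2 + 2A^6 - A^10 + A^14, w = +6]
V(D2) = -q^-7 + q^-6 - q^-5 + q^-4 + q^-2  (w -8, c 14, <D> = A^-16 + A^-8 - A^-4 + 1 - A^4)
D3 (bracket -A^-6 + A^-2 - A^2 + 2A^6 - A^10 + A^14; 12 crossings at w = +6): V = q - q^2 + 2q^3 - q^4 + q^5 - q^6
V(D4) = q - q^2 + 2q^3 - q^4 + q^5 - q^6  (w +6, c 12, <D> = -A^-6 + A^-2 - A^2 + 2A^6 - A^10 + A^14)
note: 2 classes among 4 diagrams; unequal V(q) rules out equality


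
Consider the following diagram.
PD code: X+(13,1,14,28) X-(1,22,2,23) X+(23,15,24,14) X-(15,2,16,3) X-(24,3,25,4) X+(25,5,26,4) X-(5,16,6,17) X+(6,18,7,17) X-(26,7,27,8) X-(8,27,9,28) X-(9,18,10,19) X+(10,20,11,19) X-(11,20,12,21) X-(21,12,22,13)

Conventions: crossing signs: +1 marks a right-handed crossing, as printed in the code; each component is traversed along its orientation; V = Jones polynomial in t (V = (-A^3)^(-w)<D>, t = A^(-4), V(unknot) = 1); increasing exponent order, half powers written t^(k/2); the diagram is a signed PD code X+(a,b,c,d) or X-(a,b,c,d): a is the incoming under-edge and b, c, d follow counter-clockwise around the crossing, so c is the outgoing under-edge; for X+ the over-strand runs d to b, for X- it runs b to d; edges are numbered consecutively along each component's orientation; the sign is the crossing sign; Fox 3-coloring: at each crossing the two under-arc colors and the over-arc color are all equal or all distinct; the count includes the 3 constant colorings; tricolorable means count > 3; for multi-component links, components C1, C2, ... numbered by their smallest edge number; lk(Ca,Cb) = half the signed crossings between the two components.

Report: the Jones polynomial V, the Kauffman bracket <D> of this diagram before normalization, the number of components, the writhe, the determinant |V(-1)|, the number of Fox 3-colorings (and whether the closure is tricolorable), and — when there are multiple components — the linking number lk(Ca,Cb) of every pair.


Jones polynomial: V(t) = t^-7 - 2t^-6 + 2t^-5 - 3t^-4 + 3t^-3 - 2t^-2 + 2t^-1
<D> = 2A^-8 - 2A^-4 + 3 - 3A^4 + 2A^8 - 2A^12 + A^16; writhe -4
components 1, writhe -4 (14 crossings)
3-colorings: 9 of 3^14, det 15 — tricolorable
note: V spans 6 powers of t: at least 6 crossings in any diagram


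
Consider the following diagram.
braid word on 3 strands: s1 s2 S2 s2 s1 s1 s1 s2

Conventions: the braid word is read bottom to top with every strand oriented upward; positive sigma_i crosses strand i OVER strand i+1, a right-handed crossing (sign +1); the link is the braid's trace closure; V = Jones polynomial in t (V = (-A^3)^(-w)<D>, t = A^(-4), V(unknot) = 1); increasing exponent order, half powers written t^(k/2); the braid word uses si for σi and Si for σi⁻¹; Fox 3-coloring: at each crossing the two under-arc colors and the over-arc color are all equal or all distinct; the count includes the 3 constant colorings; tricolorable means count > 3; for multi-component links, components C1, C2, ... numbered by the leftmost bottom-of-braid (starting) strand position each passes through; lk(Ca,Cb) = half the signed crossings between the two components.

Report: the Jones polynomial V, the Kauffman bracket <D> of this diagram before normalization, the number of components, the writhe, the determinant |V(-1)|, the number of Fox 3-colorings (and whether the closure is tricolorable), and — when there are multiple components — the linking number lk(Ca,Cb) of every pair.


Jones polynomial: V(t) = t^2 + t^4 - t^5 + t^6 - t^7
<D> = -A^-10 + A^-6 - A^-2 + A^2 + A^10; writhe +6
components 1, writhe +6 (8 crossings)
3-colorings: 3 of 3^8, det 5 — not tricolorable
note: the span of V is 5, forcing >= 5 crossings in any diagram
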